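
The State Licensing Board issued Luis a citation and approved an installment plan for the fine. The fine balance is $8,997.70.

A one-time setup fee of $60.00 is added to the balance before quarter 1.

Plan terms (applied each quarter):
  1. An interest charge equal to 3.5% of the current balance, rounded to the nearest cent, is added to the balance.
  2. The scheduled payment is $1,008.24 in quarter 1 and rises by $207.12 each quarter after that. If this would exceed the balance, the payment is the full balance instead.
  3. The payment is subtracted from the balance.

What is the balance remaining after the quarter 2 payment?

$7,443.95

Quarter 1: opening $9,057.70; interest $317.02 → $9,374.72; payment $1,008.24; balance $8,366.48
Quarter 2: opening $8,366.48; interest $292.83 → $8,659.31; payment $1,215.36; balance $7,443.95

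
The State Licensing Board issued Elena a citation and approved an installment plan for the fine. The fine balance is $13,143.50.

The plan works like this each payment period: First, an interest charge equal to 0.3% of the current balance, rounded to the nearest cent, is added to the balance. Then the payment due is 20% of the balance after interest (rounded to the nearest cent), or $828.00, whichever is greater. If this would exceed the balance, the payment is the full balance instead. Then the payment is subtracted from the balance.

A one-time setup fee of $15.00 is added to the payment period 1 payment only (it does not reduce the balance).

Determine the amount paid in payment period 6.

$877.00

Payment period 1: $13,143.50 +$39.43 interest = $13,182.93; pay $2,636.59 (+ $15.00 fee) → $10,546.34
Payment period 2: $10,546.34 +$31.64 interest = $10,577.98; pay $2,115.60 → $8,462.38
Payment period 3: $8,462.38 +$25.39 interest = $8,487.77; pay $1,697.55 → $6,790.22
Payment period 4: $6,790.22 +$20.37 interest = $6,810.59; pay $1,362.12 → $5,448.47
Payment period 5: $5,448.47 +$16.35 interest = $5,464.82; pay $1,092.96 → $4,371.86
Payment period 6: $4,371.86 +$13.12 interest = $4,384.98; pay $877.00 → $3,507.98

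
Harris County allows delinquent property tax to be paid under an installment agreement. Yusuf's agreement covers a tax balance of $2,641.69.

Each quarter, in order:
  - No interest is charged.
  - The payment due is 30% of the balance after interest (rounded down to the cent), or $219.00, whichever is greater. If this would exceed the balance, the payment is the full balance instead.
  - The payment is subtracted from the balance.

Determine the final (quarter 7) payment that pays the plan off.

Quarter 1: $2,641.69 − $792.50 → $1,849.19
Quarter 2: $1,849.19 − $554.75 → $1,294.44
Quarter 3: $1,294.44 − $388.33 → $906.11
Quarter 4: $906.11 − $271.83 → $634.28
Quarter 5: $634.28 − $219.00 → $415.28
Quarter 6: $415.28 − $219.00 → $196.28
Quarter 7: $196.28 − $196.28 → $0.00

$196.28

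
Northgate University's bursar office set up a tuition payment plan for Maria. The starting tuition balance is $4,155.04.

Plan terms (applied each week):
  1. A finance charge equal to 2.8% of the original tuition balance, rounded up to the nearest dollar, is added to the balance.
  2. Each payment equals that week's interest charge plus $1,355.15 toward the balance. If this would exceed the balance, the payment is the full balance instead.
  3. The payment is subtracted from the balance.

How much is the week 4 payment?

$206.59

Week 1: opening $4,155.04; interest $117.00 → $4,272.04; payment $1,472.15; balance $2,799.89
Week 2: opening $2,799.89; interest $117.00 → $2,916.89; payment $1,472.15; balance $1,444.74
Week 3: opening $1,444.74; interest $117.00 → $1,561.74; payment $1,472.15; balance $89.59
Week 4: opening $89.59; interest $117.00 → $206.59; payment $206.59; balance $0.00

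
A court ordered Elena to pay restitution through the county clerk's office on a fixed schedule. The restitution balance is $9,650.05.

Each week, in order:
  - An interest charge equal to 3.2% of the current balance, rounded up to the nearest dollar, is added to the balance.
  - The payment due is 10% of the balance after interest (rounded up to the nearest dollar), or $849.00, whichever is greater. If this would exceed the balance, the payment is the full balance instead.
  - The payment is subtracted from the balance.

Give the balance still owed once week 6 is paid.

# | Opening | Interest | Payment | End bal
1 | $9,650.05 | $309.00 | $996.00 | $8,963.05
2 | $8,963.05 | $287.00 | $926.00 | $8,324.05
3 | $8,324.05 | $267.00 | $860.00 | $7,731.05
4 | $7,731.05 | $248.00 | $849.00 | $7,130.05
5 | $7,130.05 | $229.00 | $849.00 | $6,510.05
6 | $6,510.05 | $209.00 | $849.00 | $5,870.05

$5,870.05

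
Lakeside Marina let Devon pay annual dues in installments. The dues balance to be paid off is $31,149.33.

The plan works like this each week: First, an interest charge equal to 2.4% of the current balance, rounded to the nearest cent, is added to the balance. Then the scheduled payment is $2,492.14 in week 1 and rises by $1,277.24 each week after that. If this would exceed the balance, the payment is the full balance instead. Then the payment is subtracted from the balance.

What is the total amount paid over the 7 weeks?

Week 1: $31,149.33 +$747.58 interest = $31,896.91; pay $2,492.14 → $29,404.77
Week 2: $29,404.77 +$705.71 interest = $30,110.48; pay $3,769.38 → $26,341.10
Week 3: $26,341.10 +$632.19 interest = $26,973.29; pay $5,046.62 → $21,926.67
Week 4: $21,926.67 +$526.24 interest = $22,452.91; pay $6,323.86 → $16,129.05
Week 5: $16,129.05 +$387.10 interest = $16,516.15; pay $7,601.10 → $8,915.05
Week 6: $8,915.05 +$213.96 interest = $9,129.01; pay $8,878.34 → $250.67
Week 7: $250.67 +$6.02 interest = $256.69; pay $256.69 → $0.00
Total paid: $34,368.13

$34,368.13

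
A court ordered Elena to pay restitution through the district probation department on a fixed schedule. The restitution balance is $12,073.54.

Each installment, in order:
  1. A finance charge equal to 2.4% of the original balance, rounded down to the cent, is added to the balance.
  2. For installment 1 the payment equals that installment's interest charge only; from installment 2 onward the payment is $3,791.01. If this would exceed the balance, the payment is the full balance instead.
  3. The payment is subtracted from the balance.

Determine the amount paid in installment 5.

Installment 1: $12,073.54 +$289.76 interest = $12,363.30; pay $289.76 → $12,073.54
Installment 2: $12,073.54 +$289.76 interest = $12,363.30; pay $3,791.01 → $8,572.29
Installment 3: $8,572.29 +$289.76 interest = $8,862.05; pay $3,791.01 → $5,071.04
Installment 4: $5,071.04 +$289.76 interest = $5,360.80; pay $3,791.01 → $1,569.79
Installment 5: $1,569.79 +$289.76 interest = $1,859.55; pay $1,859.55 → $0.00

$1,859.55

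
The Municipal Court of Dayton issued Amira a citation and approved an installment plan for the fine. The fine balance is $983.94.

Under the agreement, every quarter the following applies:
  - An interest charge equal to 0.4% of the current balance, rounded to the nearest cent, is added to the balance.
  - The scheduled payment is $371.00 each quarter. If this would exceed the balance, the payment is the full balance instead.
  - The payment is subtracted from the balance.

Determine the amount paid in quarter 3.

Quarter 1: opening $983.94; interest $3.94 → $987.88; payment $371.00; balance $616.88
Quarter 2: opening $616.88; interest $2.47 → $619.35; payment $371.00; balance $248.35
Quarter 3: opening $248.35; interest $0.99 → $249.34; payment $249.34; balance $0.00

$249.34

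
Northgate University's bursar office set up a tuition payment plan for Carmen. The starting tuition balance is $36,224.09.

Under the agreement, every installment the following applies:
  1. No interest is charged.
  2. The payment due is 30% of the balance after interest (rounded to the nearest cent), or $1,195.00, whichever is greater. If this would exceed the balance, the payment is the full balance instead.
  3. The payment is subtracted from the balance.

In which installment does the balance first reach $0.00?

Installment 1: opening $36,224.09; payment $10,867.23; balance $25,356.86
Installment 2: opening $25,356.86; payment $7,607.06; balance $17,749.80
Installment 3: opening $17,749.80; payment $5,324.94; balance $12,424.86
Installment 4: opening $12,424.86; payment $3,727.46; balance $8,697.40
Installment 5: opening $8,697.40; payment $2,609.22; balance $6,088.18
Installment 6: opening $6,088.18; payment $1,826.45; balance $4,261.73
Installment 7: opening $4,261.73; payment $1,278.52; balance $2,983.21
Installment 8: opening $2,983.21; payment $1,195.00; balance $1,788.21
Installment 9: opening $1,788.21; payment $1,195.00; balance $593.21
Installment 10: opening $593.21; payment $593.21; balance $0.00
Balance reaches $0.00 in installment 10.

10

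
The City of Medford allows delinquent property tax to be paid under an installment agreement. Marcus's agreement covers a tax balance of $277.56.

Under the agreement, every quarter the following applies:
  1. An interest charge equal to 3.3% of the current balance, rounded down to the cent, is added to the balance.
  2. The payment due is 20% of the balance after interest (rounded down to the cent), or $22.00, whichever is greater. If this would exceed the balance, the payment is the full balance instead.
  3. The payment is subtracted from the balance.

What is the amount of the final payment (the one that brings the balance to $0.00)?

$8.44

Quarter 1: opening $277.56; interest $9.15 → $286.71; payment $57.34; balance $229.37
Quarter 2: opening $229.37; interest $7.56 → $236.93; payment $47.38; balance $189.55
Quarter 3: opening $189.55; interest $6.25 → $195.80; payment $39.16; balance $156.64
Quarter 4: opening $156.64; interest $5.16 → $161.80; payment $32.36; balance $129.44
Quarter 5: opening $129.44; interest $4.27 → $133.71; payment $26.74; balance $106.97
Quarter 6: opening $106.97; interest $3.53 → $110.50; payment $22.10; balance $88.40
Quarter 7: opening $88.40; interest $2.91 → $91.31; payment $22.00; balance $69.31
Quarter 8: opening $69.31; interest $2.28 → $71.59; payment $22.00; balance $49.59
Quarter 9: opening $49.59; interest $1.63 → $51.22; payment $22.00; balance $29.22
Quarter 10: opening $29.22; interest $0.96 → $30.18; payment $22.00; balance $8.18
Quarter 11: opening $8.18; interest $0.26 → $8.44; payment $8.44; balance $0.00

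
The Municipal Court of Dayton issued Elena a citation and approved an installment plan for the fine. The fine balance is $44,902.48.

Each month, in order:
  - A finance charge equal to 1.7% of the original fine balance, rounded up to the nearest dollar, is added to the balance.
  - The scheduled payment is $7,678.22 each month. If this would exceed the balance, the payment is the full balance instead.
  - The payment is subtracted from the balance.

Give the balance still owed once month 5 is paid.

# | Opening | Interest | Payment | End bal
1 | $44,902.48 | $764.00 | $7,678.22 | $37,988.26
2 | $37,988.26 | $764.00 | $7,678.22 | $31,074.04
3 | $31,074.04 | $764.00 | $7,678.22 | $24,159.82
4 | $24,159.82 | $764.00 | $7,678.22 | $17,245.60
5 | $17,245.60 | $764.00 | $7,678.22 | $10,331.38

$10,331.38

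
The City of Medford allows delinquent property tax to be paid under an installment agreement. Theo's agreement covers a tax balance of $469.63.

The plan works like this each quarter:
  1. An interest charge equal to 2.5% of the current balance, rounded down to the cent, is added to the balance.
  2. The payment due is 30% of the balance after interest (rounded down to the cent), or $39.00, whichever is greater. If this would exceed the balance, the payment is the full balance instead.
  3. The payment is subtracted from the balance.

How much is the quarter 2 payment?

# | Opening | Interest | Payment | End bal
1 | $469.63 | $11.74 | $144.41 | $336.96
2 | $336.96 | $8.42 | $103.61 | $241.77

$103.61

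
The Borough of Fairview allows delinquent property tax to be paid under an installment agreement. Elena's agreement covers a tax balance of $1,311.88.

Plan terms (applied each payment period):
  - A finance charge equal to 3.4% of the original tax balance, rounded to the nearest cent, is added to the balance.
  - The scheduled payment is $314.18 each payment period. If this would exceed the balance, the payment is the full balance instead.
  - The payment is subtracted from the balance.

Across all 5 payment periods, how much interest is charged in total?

$223.00

# | Opening | Interest | Payment | End bal
1 | $1,311.88 | $44.60 | $314.18 | $1,042.30
2 | $1,042.30 | $44.60 | $314.18 | $772.72
3 | $772.72 | $44.60 | $314.18 | $503.14
4 | $503.14 | $44.60 | $314.18 | $233.56
5 | $233.56 | $44.60 | $278.16 | $0.00
Total interest: $44.60 + $44.60 + $44.60 + $44.60 + $44.60 = $223.00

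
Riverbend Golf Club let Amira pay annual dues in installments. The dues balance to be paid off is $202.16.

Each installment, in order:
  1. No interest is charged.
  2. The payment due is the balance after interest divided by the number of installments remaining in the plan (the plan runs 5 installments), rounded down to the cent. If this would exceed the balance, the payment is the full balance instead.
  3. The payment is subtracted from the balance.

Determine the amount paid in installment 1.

$40.43

Installment 1: $202.16 − $40.43 → $161.73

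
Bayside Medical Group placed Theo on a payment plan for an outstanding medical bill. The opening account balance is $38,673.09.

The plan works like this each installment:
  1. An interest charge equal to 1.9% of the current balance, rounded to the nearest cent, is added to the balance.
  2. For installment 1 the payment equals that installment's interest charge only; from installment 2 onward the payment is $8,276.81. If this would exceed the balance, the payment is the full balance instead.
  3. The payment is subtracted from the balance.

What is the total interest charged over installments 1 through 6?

$2,948.26

Installment 1: opening $38,673.09; interest $734.79 → $39,407.88; payment $734.79; balance $38,673.09
Installment 2: opening $38,673.09; interest $734.79 → $39,407.88; payment $8,276.81; balance $31,131.07
Installment 3: opening $31,131.07; interest $591.49 → $31,722.56; payment $8,276.81; balance $23,445.75
Installment 4: opening $23,445.75; interest $445.47 → $23,891.22; payment $8,276.81; balance $15,614.41
Installment 5: opening $15,614.41; interest $296.67 → $15,911.08; payment $8,276.81; balance $7,634.27
Installment 6: opening $7,634.27; interest $145.05 → $7,779.32; payment $7,779.32; balance $0.00
Total interest: $734.79 + $734.79 + $591.49 + $445.47 + $296.67 + $145.05 = $2,948.26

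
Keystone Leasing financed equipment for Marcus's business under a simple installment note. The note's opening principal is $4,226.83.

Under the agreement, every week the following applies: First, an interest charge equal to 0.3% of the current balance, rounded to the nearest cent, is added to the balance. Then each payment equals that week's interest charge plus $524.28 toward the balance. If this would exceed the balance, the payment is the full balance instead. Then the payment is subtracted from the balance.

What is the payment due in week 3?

$533.81

Week 1: opening $4,226.83; interest $12.68 → $4,239.51; payment $536.96; balance $3,702.55
Week 2: opening $3,702.55; interest $11.11 → $3,713.66; payment $535.39; balance $3,178.27
Week 3: opening $3,178.27; interest $9.53 → $3,187.80; payment $533.81; balance $2,653.99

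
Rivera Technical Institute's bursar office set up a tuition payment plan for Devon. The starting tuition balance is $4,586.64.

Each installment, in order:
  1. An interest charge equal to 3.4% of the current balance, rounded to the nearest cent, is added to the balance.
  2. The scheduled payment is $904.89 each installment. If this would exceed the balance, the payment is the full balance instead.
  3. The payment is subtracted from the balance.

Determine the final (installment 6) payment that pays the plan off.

$598.15

Installment 1: $4,586.64 +$155.95 interest = $4,742.59; pay $904.89 → $3,837.70
Installment 2: $3,837.70 +$130.48 interest = $3,968.18; pay $904.89 → $3,063.29
Installment 3: $3,063.29 +$104.15 interest = $3,167.44; pay $904.89 → $2,262.55
Installment 4: $2,262.55 +$76.93 interest = $2,339.48; pay $904.89 → $1,434.59
Installment 5: $1,434.59 +$48.78 interest = $1,483.37; pay $904.89 → $578.48
Installment 6: $578.48 +$19.67 interest = $598.15; pay $598.15 → $0.00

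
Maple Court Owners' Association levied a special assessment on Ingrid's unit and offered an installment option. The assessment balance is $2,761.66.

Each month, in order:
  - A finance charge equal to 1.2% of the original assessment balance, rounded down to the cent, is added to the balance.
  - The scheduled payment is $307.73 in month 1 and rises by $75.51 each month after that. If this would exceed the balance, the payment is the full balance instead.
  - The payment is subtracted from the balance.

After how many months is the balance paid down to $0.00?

# | Opening | Interest | Payment | End bal
1 | $2,761.66 | $33.13 | $307.73 | $2,487.06
2 | $2,487.06 | $33.13 | $383.24 | $2,136.95
3 | $2,136.95 | $33.13 | $458.75 | $1,711.33
4 | $1,711.33 | $33.13 | $534.26 | $1,210.20
5 | $1,210.20 | $33.13 | $609.77 | $633.56
6 | $633.56 | $33.13 | $666.69 | $0.00
Balance reaches $0.00 in month 6.

6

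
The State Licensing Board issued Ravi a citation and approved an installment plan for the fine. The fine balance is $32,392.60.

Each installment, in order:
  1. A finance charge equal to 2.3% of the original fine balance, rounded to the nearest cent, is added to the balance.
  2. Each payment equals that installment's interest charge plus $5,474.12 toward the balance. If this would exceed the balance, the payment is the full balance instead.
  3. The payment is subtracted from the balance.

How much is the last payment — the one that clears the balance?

Installment 1: opening $32,392.60; interest $745.03 → $33,137.63; payment $6,219.15; balance $26,918.48
Installment 2: opening $26,918.48; interest $745.03 → $27,663.51; payment $6,219.15; balance $21,444.36
Installment 3: opening $21,444.36; interest $745.03 → $22,189.39; payment $6,219.15; balance $15,970.24
Installment 4: opening $15,970.24; interest $745.03 → $16,715.27; payment $6,219.15; balance $10,496.12
Installment 5: opening $10,496.12; interest $745.03 → $11,241.15; payment $6,219.15; balance $5,022.00
Installment 6: opening $5,022.00; interest $745.03 → $5,767.03; payment $5,767.03; balance $0.00

$5,767.03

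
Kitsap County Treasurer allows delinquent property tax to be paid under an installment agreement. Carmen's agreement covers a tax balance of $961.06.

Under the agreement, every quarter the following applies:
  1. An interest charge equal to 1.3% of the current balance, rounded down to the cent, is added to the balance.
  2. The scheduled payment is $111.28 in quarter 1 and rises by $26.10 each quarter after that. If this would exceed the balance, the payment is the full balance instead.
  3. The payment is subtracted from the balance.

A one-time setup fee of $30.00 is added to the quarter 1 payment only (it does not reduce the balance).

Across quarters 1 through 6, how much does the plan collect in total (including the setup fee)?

$1,039.53

Quarter 1: opening $961.06; interest $12.49 → $973.55; payment $111.28 (+ $30.00 fee); balance $862.27
Quarter 2: opening $862.27; interest $11.20 → $873.47; payment $137.38; balance $736.09
Quarter 3: opening $736.09; interest $9.56 → $745.65; payment $163.48; balance $582.17
Quarter 4: opening $582.17; interest $7.56 → $589.73; payment $189.58; balance $400.15
Quarter 5: opening $400.15; interest $5.20 → $405.35; payment $215.68; balance $189.67
Quarter 6: opening $189.67; interest $2.46 → $192.13; payment $192.13; balance $0.00
Total paid: $1,039.53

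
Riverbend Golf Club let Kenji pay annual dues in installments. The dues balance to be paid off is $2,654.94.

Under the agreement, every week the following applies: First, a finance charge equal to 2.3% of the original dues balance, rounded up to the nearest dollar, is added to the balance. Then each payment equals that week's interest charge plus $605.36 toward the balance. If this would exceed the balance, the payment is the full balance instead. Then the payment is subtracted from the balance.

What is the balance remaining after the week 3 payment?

# | Opening | Interest | Payment | End bal
1 | $2,654.94 | $62.00 | $667.36 | $2,049.58
2 | $2,049.58 | $62.00 | $667.36 | $1,444.22
3 | $1,444.22 | $62.00 | $667.36 | $838.86

$838.86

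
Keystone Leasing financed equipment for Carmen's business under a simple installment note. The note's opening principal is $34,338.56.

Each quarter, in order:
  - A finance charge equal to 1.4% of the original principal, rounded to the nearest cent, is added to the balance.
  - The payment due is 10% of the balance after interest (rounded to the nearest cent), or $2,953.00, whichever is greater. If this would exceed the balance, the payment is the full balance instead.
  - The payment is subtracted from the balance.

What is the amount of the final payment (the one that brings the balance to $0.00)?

Quarter 1: opening $34,338.56; interest $480.74 → $34,819.30; payment $3,481.93; balance $31,337.37
Quarter 2: opening $31,337.37; interest $480.74 → $31,818.11; payment $3,181.81; balance $28,636.30
Quarter 3: opening $28,636.30; interest $480.74 → $29,117.04; payment $2,953.00; balance $26,164.04
Quarter 4: opening $26,164.04; interest $480.74 → $26,644.78; payment $2,953.00; balance $23,691.78
Quarter 5: opening $23,691.78; interest $480.74 → $24,172.52; payment $2,953.00; balance $21,219.52
Quarter 6: opening $21,219.52; interest $480.74 → $21,700.26; payment $2,953.00; balance $18,747.26
Quarter 7: opening $18,747.26; interest $480.74 → $19,228.00; payment $2,953.00; balance $16,275.00
Quarter 8: opening $16,275.00; interest $480.74 → $16,755.74; payment $2,953.00; balance $13,802.74
Quarter 9: opening $13,802.74; interest $480.74 → $14,283.48; payment $2,953.00; balance $11,330.48
Quarter 10: opening $11,330.48; interest $480.74 → $11,811.22; payment $2,953.00; balance $8,858.22
Quarter 11: opening $8,858.22; interest $480.74 → $9,338.96; payment $2,953.00; balance $6,385.96
Quarter 12: opening $6,385.96; interest $480.74 → $6,866.70; payment $2,953.00; balance $3,913.70
Quarter 13: opening $3,913.70; interest $480.74 → $4,394.44; payment $2,953.00; balance $1,441.44
Quarter 14: opening $1,441.44; interest $480.74 → $1,922.18; payment $1,922.18; balance $0.00

$1,922.18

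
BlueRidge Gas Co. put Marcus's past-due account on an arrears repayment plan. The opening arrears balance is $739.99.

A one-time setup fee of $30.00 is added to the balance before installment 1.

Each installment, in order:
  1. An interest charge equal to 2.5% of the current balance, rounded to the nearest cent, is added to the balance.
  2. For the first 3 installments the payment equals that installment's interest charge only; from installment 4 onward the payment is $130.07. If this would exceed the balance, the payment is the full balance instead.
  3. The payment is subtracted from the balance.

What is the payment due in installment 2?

$19.25

Installment 1: $769.99 +$19.25 interest = $789.24; pay $19.25 → $769.99
Installment 2: $769.99 +$19.25 interest = $789.24; pay $19.25 → $769.99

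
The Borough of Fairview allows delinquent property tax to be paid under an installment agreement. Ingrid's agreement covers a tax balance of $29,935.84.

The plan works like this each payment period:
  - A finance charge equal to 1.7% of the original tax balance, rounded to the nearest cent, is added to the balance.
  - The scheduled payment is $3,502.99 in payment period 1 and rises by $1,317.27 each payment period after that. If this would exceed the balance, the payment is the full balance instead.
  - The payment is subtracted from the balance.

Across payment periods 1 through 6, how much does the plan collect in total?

Payment period 1: opening $29,935.84; interest $508.91 → $30,444.75; payment $3,502.99; balance $26,941.76
Payment period 2: opening $26,941.76; interest $508.91 → $27,450.67; payment $4,820.26; balance $22,630.41
Payment period 3: opening $22,630.41; interest $508.91 → $23,139.32; payment $6,137.53; balance $17,001.79
Payment period 4: opening $17,001.79; interest $508.91 → $17,510.70; payment $7,454.80; balance $10,055.90
Payment period 5: opening $10,055.90; interest $508.91 → $10,564.81; payment $8,772.07; balance $1,792.74
Payment period 6: opening $1,792.74; interest $508.91 → $2,301.65; payment $2,301.65; balance $0.00
Total paid: $32,989.30

$32,989.30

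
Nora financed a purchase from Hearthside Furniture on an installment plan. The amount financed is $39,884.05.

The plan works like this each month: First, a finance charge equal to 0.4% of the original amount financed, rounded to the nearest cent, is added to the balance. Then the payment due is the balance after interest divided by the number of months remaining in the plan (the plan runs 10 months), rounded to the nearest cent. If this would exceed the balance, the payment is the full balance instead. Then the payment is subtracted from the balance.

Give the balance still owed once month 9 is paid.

$4,296.15

Month 1: opening $39,884.05; interest $159.54 → $40,043.59; payment $4,004.36; balance $36,039.23
Month 2: opening $36,039.23; interest $159.54 → $36,198.77; payment $4,022.09; balance $32,176.68
Month 3: opening $32,176.68; interest $159.54 → $32,336.22; payment $4,042.03; balance $28,294.19
Month 4: opening $28,294.19; interest $159.54 → $28,453.73; payment $4,064.82; balance $24,388.91
Month 5: opening $24,388.91; interest $159.54 → $24,548.45; payment $4,091.41; balance $20,457.04
Month 6: opening $20,457.04; interest $159.54 → $20,616.58; payment $4,123.32; balance $16,493.26
Month 7: opening $16,493.26; interest $159.54 → $16,652.80; payment $4,163.20; balance $12,489.60
Month 8: opening $12,489.60; interest $159.54 → $12,649.14; payment $4,216.38; balance $8,432.76
Month 9: opening $8,432.76; interest $159.54 → $8,592.30; payment $4,296.15; balance $4,296.15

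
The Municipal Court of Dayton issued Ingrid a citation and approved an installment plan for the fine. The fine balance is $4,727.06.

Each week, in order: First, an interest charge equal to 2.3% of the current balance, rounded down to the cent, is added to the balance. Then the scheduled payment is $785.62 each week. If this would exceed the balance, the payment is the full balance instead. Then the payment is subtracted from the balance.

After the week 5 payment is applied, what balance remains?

Week 1: $4,727.06 +$108.72 interest = $4,835.78; pay $785.62 → $4,050.16
Week 2: $4,050.16 +$93.15 interest = $4,143.31; pay $785.62 → $3,357.69
Week 3: $3,357.69 +$77.22 interest = $3,434.91; pay $785.62 → $2,649.29
Week 4: $2,649.29 +$60.93 interest = $2,710.22; pay $785.62 → $1,924.60
Week 5: $1,924.60 +$44.26 interest = $1,968.86; pay $785.62 → $1,183.24

$1,183.24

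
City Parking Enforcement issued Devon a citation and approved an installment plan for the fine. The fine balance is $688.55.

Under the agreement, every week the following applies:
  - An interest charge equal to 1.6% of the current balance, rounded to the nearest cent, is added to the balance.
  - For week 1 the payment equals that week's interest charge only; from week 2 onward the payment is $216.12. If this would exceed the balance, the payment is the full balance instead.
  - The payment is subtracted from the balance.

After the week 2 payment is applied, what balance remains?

Week 1: opening $688.55; interest $11.02 → $699.57; payment $11.02; balance $688.55
Week 2: opening $688.55; interest $11.02 → $699.57; payment $216.12; balance $483.45

$483.45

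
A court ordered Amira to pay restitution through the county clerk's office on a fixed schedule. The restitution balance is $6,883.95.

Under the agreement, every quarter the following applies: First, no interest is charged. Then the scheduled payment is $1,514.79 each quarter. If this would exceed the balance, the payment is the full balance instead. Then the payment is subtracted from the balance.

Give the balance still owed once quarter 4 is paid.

Quarter 1: opening $6,883.95; payment $1,514.79; balance $5,369.16
Quarter 2: opening $5,369.16; payment $1,514.79; balance $3,854.37
Quarter 3: opening $3,854.37; payment $1,514.79; balance $2,339.58
Quarter 4: opening $2,339.58; payment $1,514.79; balance $824.79

$824.79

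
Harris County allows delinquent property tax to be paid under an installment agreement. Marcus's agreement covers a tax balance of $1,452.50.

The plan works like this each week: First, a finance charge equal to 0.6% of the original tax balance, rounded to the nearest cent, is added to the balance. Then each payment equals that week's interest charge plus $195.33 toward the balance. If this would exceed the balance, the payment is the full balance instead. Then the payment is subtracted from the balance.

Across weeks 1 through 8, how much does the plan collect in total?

Week 1: opening $1,452.50; interest $8.72 → $1,461.22; payment $204.05; balance $1,257.17
Week 2: opening $1,257.17; interest $8.72 → $1,265.89; payment $204.05; balance $1,061.84
Week 3: opening $1,061.84; interest $8.72 → $1,070.56; payment $204.05; balance $866.51
Week 4: opening $866.51; interest $8.72 → $875.23; payment $204.05; balance $671.18
Week 5: opening $671.18; interest $8.72 → $679.90; payment $204.05; balance $475.85
Week 6: opening $475.85; interest $8.72 → $484.57; payment $204.05; balance $280.52
Week 7: opening $280.52; interest $8.72 → $289.24; payment $204.05; balance $85.19
Week 8: opening $85.19; interest $8.72 → $93.91; payment $93.91; balance $0.00
Total paid: $1,522.26

$1,522.26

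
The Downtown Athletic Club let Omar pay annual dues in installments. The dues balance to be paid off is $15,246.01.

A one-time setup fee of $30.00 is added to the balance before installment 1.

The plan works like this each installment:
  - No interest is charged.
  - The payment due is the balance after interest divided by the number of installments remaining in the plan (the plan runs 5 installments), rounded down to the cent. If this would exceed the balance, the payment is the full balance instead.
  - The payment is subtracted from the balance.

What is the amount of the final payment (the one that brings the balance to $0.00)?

Installment 1: opening $15,276.01; payment $3,055.20; balance $12,220.81
Installment 2: opening $12,220.81; payment $3,055.20; balance $9,165.61
Installment 3: opening $9,165.61; payment $3,055.20; balance $6,110.41
Installment 4: opening $6,110.41; payment $3,055.20; balance $3,055.21
Installment 5: opening $3,055.21; payment $3,055.21; balance $0.00

$3,055.21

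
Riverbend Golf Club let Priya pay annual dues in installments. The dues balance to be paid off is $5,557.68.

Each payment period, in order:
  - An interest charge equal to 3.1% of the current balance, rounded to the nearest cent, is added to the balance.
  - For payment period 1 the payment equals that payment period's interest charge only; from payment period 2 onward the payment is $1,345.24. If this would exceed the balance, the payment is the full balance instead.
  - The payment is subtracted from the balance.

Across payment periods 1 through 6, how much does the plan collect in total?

$6,216.36

# | Opening | Interest | Payment | End bal
1 | $5,557.68 | $172.29 | $172.29 | $5,557.68
2 | $5,557.68 | $172.29 | $1,345.24 | $4,384.73
3 | $4,384.73 | $135.93 | $1,345.24 | $3,175.42
4 | $3,175.42 | $98.44 | $1,345.24 | $1,928.62
5 | $1,928.62 | $59.79 | $1,345.24 | $643.17
6 | $643.17 | $19.94 | $663.11 | $0.00
Total paid: $6,216.36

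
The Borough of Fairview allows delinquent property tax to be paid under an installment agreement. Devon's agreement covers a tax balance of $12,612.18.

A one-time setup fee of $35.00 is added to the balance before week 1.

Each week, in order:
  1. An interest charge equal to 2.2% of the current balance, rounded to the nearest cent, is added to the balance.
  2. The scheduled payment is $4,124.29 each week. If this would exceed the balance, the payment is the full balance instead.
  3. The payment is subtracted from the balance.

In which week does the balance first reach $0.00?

# | Opening | Interest | Payment | End bal
1 | $12,647.18 | $278.24 | $4,124.29 | $8,801.13
2 | $8,801.13 | $193.62 | $4,124.29 | $4,870.46
3 | $4,870.46 | $107.15 | $4,124.29 | $853.32
4 | $853.32 | $18.77 | $872.09 | $0.00
Balance reaches $0.00 in week 4.

4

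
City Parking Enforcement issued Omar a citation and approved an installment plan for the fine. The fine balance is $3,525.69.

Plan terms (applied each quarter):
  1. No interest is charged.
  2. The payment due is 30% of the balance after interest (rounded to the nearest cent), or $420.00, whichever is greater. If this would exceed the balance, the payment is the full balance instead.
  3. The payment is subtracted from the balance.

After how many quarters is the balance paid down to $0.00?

6

# | Opening | Payment | End bal
1 | $3,525.69 | $1,057.71 | $2,467.98
2 | $2,467.98 | $740.39 | $1,727.59
3 | $1,727.59 | $518.28 | $1,209.31
4 | $1,209.31 | $420.00 | $789.31
5 | $789.31 | $420.00 | $369.31
6 | $369.31 | $369.31 | $0.00
Balance reaches $0.00 in quarter 6.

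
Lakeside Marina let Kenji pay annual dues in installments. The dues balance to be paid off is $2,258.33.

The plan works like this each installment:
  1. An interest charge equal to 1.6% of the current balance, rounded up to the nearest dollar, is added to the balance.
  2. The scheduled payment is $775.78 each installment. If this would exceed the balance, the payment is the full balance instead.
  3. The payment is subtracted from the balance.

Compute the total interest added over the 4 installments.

Installment 1: opening $2,258.33; interest $37.00 → $2,295.33; payment $775.78; balance $1,519.55
Installment 2: opening $1,519.55; interest $25.00 → $1,544.55; payment $775.78; balance $768.77
Installment 3: opening $768.77; interest $13.00 → $781.77; payment $775.78; balance $5.99
Installment 4: opening $5.99; interest $1.00 → $6.99; payment $6.99; balance $0.00
Total interest: $37.00 + $25.00 + $13.00 + $1.00 = $76.00

$76.00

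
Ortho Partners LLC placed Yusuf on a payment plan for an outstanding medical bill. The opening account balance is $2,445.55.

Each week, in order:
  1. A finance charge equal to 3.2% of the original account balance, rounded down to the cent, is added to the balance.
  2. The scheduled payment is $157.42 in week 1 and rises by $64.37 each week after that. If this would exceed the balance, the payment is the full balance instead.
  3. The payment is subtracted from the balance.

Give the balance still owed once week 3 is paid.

$2,014.93

Week 1: opening $2,445.55; interest $78.25 → $2,523.80; payment $157.42; balance $2,366.38
Week 2: opening $2,366.38; interest $78.25 → $2,444.63; payment $221.79; balance $2,222.84
Week 3: opening $2,222.84; interest $78.25 → $2,301.09; payment $286.16; balance $2,014.93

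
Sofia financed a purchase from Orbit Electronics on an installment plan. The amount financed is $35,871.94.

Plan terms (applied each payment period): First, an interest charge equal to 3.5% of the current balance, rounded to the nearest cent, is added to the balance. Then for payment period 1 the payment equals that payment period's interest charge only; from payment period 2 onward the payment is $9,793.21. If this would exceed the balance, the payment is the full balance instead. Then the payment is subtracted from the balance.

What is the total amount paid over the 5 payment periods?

$40,314.42

Payment period 1: opening $35,871.94; interest $1,255.52 → $37,127.46; payment $1,255.52; balance $35,871.94
Payment period 2: opening $35,871.94; interest $1,255.52 → $37,127.46; payment $9,793.21; balance $27,334.25
Payment period 3: opening $27,334.25; interest $956.70 → $28,290.95; payment $9,793.21; balance $18,497.74
Payment period 4: opening $18,497.74; interest $647.42 → $19,145.16; payment $9,793.21; balance $9,351.95
Payment period 5: opening $9,351.95; interest $327.32 → $9,679.27; payment $9,679.27; balance $0.00
Total paid: $40,314.42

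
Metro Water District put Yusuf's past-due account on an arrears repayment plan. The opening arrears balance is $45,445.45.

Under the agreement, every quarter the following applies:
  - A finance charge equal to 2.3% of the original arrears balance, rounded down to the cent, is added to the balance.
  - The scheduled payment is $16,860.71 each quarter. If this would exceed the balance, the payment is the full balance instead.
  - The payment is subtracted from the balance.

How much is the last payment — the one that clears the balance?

Quarter 1: $45,445.45 +$1,045.24 interest = $46,490.69; pay $16,860.71 → $29,629.98
Quarter 2: $29,629.98 +$1,045.24 interest = $30,675.22; pay $16,860.71 → $13,814.51
Quarter 3: $13,814.51 +$1,045.24 interest = $14,859.75; pay $14,859.75 → $0.00

$14,859.75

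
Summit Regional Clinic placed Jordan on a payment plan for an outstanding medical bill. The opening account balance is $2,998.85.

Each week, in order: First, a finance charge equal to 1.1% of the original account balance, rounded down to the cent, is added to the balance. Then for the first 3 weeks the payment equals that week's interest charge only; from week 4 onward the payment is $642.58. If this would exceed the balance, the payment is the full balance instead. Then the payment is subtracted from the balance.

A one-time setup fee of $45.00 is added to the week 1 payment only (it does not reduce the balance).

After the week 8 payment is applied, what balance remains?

Week 1: opening $2,998.85; interest $32.98 → $3,031.83; payment $32.98 (+ $45.00 fee); balance $2,998.85
Week 2: opening $2,998.85; interest $32.98 → $3,031.83; payment $32.98; balance $2,998.85
Week 3: opening $2,998.85; interest $32.98 → $3,031.83; payment $32.98; balance $2,998.85
Week 4: opening $2,998.85; interest $32.98 → $3,031.83; payment $642.58; balance $2,389.25
Week 5: opening $2,389.25; interest $32.98 → $2,422.23; payment $642.58; balance $1,779.65
Week 6: opening $1,779.65; interest $32.98 → $1,812.63; payment $642.58; balance $1,170.05
Week 7: opening $1,170.05; interest $32.98 → $1,203.03; payment $642.58; balance $560.45
Week 8: opening $560.45; interest $32.98 → $593.43; payment $593.43; balance $0.00

$0.00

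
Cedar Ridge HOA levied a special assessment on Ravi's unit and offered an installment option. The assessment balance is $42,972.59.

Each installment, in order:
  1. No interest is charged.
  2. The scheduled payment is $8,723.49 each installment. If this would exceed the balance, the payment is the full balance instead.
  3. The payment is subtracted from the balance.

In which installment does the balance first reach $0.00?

5

Installment 1: opening $42,972.59; payment $8,723.49; balance $34,249.10
Installment 2: opening $34,249.10; payment $8,723.49; balance $25,525.61
Installment 3: opening $25,525.61; payment $8,723.49; balance $16,802.12
Installment 4: opening $16,802.12; payment $8,723.49; balance $8,078.63
Installment 5: opening $8,078.63; payment $8,078.63; balance $0.00
Balance reaches $0.00 in installment 5.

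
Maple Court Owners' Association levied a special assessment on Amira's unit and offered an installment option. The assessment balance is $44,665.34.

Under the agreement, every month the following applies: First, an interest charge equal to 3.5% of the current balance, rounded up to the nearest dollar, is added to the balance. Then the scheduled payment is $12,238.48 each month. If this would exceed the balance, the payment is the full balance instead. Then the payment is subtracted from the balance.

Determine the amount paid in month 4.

$11,909.90

# | Opening | Interest | Payment | End bal
1 | $44,665.34 | $1,564.00 | $12,238.48 | $33,990.86
2 | $33,990.86 | $1,190.00 | $12,238.48 | $22,942.38
3 | $22,942.38 | $803.00 | $12,238.48 | $11,506.90
4 | $11,506.90 | $403.00 | $11,909.90 | $0.00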